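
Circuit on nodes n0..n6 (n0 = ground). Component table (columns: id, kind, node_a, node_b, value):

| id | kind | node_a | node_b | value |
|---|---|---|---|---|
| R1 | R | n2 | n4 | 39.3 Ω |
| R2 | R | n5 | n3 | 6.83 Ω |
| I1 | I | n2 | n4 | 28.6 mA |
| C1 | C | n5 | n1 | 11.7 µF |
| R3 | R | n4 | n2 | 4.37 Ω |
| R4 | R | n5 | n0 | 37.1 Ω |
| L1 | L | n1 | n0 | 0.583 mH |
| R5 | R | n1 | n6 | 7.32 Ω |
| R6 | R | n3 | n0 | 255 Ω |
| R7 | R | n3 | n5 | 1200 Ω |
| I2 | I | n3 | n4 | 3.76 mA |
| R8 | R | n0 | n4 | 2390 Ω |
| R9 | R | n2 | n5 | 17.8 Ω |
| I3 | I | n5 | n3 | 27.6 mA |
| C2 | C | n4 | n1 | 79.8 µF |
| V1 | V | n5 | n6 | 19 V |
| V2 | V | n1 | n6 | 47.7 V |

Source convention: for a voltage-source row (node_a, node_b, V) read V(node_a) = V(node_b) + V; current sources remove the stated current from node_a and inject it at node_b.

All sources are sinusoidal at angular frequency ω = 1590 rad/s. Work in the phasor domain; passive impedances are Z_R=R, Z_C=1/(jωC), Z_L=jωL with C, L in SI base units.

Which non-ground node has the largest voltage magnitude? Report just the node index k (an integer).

6

MNA unknowns: 6 node voltages V₁..V_6 plus 2 source currents (V1, V2)
R1: Y=0.02545+0.000j on G[2,4]
R2: Y=0.1464+0.000j on G[5,3]
I1: z[2]−=0.0286, z[4]+=0.0286
C1: Y=0.000+0.01860j on G[5,1]
R3: Y=0.2288+0.000j on G[4,2]
R4: Y=0.02695+0.000j on G[5,0]
L1: Y=0.000-1.079j on G[1,0]
R5: Y=0.1366+0.000j on G[1,6]
R6: Y=0.003922+0.000j on G[3,0]
R7: Y=0.0008333+0.000j on G[3,5]
I2: z[3]−=0.00376, z[4]+=0.00376
R8: Y=0.0004184+0.000j on G[0,4]
R9: Y=0.05618+0.000j on G[2,5]
I3: z[5]−=0.0276, z[3]+=0.0276
C2: Y=0.000+0.1269j on G[4,1]
V1: row V5−V6=19, i_V1 at 5,6
V2: row V1−V6=47.7, i_V2 at 1,6
solve → V1=0.02721+0.8186j, V2=-7.993+8.285j, V3=-27.77+0.7974j, V4=-3.311+9.935j, V5=-28.67+0.8186j, V6=-47.67+0.8186j
aux → i_V1=2.040+0.9282j, i_V2=-8.556-0.9282j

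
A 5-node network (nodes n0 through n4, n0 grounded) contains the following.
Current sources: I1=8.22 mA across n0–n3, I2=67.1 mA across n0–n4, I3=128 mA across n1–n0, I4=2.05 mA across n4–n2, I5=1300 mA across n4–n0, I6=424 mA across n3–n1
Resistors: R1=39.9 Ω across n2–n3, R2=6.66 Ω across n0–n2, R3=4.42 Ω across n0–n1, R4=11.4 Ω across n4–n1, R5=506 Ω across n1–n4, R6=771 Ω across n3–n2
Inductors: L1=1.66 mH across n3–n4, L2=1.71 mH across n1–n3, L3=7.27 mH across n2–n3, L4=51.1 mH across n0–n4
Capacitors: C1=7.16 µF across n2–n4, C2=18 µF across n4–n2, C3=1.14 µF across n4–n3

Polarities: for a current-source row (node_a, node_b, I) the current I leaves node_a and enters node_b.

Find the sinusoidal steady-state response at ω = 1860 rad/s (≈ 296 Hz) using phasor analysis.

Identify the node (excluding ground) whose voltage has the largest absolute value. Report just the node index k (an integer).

MNA unknowns: 4 node voltages V₁..V_4
I1: z[0]−=0.00822, z[3]+=0.00822
R1: Y=0.02506+0.000j on G[2,3]
R2: Y=0.1502+0.000j on G[0,2]
I2: z[0]−=0.0671, z[4]+=0.0671
L1: Y=0.000-0.3239j on G[3,4]
I3: z[1]−=0.128, z[0]+=0.128
C1: Y=0.000+0.01332j on G[2,4]
L2: Y=0.000-0.3144j on G[1,3]
R3: Y=0.2262+0.000j on G[0,1]
R4: Y=0.08772+0.000j on G[4,1]
I4: z[4]−=0.00205, z[2]+=0.00205
L3: Y=0.000-0.07395j on G[2,3]
L4: Y=0.000-0.01052j on G[0,4]
R5: Y=0.001976+0.000j on G[1,4]
C2: Y=0.000+0.03348j on G[4,2]
R6: Y=0.001297+0.000j on G[3,2]
C3: Y=0.000+0.002120j on G[4,3]
I5: z[4]−=1.3, z[0]+=1.3
I6: z[3]−=0.424, z[1]+=0.424
solve → V1=-5.219-0.2354j, V2=-0.6612-0.3336j, V3=-6.952-3.619j, V4=-9.822-6.904j

4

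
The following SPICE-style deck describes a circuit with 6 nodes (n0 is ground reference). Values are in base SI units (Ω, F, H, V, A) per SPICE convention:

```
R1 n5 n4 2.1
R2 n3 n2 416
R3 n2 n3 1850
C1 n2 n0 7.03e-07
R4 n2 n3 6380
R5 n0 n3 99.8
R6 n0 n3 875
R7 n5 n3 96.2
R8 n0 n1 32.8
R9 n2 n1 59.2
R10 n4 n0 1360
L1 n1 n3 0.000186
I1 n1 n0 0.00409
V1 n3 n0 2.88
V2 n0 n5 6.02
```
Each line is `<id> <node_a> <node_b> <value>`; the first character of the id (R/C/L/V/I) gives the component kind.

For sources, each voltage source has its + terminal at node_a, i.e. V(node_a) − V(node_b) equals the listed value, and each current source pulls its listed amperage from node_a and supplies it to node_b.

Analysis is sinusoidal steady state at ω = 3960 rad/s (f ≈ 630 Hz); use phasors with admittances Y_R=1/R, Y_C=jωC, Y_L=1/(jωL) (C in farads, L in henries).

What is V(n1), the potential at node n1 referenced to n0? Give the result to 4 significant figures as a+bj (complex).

2.883-0.06855j V

Apply KCL at each of the 5 non-ground nodes and solve the resulting linear system.
Node n1: branches {R8, R9, L1, I1} → V_1 = 2.883-0.06855j
Node n2: branches {R2, R3, C1, R4, R9} → V_2 = 2.820-0.4506j
Node n3: branches {R2, R3, R4, R5, R6, R7, L1, V1} → V_3 = 2.880+0.000j
Node n4: branches {R1, R10} → V_4 = -6.011+0.000j
Node n5: branches {R1, R7, V2} → V_5 = -6.020+0.000j
Source currents: i(V1)=-0.2179-0.005761j, i(V2)=-0.09694+0.000j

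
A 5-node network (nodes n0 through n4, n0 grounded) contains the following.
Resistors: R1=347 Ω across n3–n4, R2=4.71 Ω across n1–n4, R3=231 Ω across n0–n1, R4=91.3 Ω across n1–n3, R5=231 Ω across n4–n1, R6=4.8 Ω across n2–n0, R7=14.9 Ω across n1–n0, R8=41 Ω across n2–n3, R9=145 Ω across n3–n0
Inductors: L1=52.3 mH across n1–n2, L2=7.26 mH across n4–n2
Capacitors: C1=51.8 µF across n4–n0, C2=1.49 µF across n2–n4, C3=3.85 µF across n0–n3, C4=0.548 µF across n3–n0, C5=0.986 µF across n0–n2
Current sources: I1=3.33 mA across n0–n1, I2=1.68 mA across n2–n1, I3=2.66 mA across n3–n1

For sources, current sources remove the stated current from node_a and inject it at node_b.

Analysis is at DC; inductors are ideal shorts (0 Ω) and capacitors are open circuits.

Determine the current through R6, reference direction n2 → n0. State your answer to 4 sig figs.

0.002725 A

Apply KCL at each of the 4 non-ground nodes and solve the resulting linear system.
Node n1: branches {L1, R2, R3, R4, R5, I1, R7, I2, I3} → V_1 = 0.01308
Node n2: branches {L1, L2, C2, R6, R8, I2, C5} → V_2 = 0.01308
Node n3: branches {R1, R4, R8, R9, C3, C4, I3} → V_3 = -0.04787
Node n4: branches {R1, C1, R2, L2, C2, R5} → V_4 = 0.01308
Source currents: i(L1)=0.006068, i(L2)=-0.0001757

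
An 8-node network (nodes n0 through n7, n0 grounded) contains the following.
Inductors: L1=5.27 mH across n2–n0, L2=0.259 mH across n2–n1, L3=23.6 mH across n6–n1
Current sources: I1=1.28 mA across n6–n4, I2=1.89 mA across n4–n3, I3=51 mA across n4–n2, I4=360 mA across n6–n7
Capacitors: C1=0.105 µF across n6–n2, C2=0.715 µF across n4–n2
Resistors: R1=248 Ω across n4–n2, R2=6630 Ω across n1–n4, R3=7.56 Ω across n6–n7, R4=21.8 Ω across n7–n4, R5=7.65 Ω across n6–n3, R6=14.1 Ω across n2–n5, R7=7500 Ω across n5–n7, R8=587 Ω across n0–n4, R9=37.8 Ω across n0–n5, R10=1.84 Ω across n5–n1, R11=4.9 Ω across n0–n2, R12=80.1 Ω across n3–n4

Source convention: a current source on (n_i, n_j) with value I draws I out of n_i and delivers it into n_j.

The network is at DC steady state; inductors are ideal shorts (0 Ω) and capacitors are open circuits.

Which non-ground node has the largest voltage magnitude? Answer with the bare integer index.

7

Element admittances at DC:
  L1: short n2↔n0 (DC inductor)
  L2: short n2↔n1 (DC inductor)
  I1: injects 0.00128 A into n4 (from n6)
  Y(C1) = 0.000 S between n6,n2
  L3: short n6↔n1 (DC inductor)
  Y(R1) = 0.004032 S between n4,n2
  Y(R2) = 0.0001508 S between n1,n4
  Y(R3) = 0.1323 S between n6,n7
  Y(R4) = 0.04587 S between n7,n4
  Y(R5) = 0.1307 S between n6,n3
  Y(R6) = 0.07092 S between n2,n5
  I2: injects 0.00189 A into n3 (from n4)
  Y(R7) = 0.0001333 S between n5,n7
  I3: injects 0.051 A into n2 (from n4)
  Y(R8) = 0.001704 S between n0,n4
  Y(R9) = 0.02646 S between n0,n5
  Y(R10) = 0.5435 S between n5,n1
  Y(C2) = 0.000 S between n4,n2
  Y(R11) = 0.2041 S between n0,n2
  Y(R12) = 0.01248 S between n3,n4
  I4: injects 0.36 A into n7 (from n6)
Assemble and solve the 10×10 MNA system:
  V(n1)=0.000  V(n2)=0.000  V(n3)=0.08311  V(n4)=0.8020  V(n5)=0.0004630  V(n6)=0.000  V(n7)=2.226
  i(L1)=-0.001378  i(L2)=0.05565  i(L3)=-0.05602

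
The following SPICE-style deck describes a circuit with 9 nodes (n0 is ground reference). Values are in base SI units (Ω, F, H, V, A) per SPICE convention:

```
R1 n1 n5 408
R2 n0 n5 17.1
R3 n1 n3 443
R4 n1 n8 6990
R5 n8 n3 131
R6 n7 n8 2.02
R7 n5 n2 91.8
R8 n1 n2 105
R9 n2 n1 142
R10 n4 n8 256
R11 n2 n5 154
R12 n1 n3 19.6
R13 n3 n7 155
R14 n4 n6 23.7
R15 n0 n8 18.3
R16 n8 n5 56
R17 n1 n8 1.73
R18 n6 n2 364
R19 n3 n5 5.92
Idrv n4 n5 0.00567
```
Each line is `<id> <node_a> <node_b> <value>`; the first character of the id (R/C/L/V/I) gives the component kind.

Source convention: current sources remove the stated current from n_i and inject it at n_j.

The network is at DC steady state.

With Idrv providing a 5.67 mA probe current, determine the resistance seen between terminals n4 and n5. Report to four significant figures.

Apply KCL at each of the 8 non-ground nodes and solve the resulting linear system.
Node n1: branches {R1, R3, R4, R8, R9, R12, R17} → V_1 = -0.02104
Node n2: branches {R7, R8, R9, R11, R18} → V_2 = -0.06390
Node n3: branches {R3, R5, R12, R13, R19} → V_3 = 0.009123
Node n4: branches {R10, R14, Idrv} → V_4 = -0.9134
Node n5: branches {R1, R2, R7, R11, R16, R19, Idrv} → V_5 = 0.02128
Node n6: branches {R14, R18} → V_6 = -0.8615
Node n7: branches {R6, R13} → V_7 = -0.02237
Node n8: branches {R4, R5, R6, R10, R15, R16, R17} → V_8 = -0.02278

R_eq = 164.8 Ω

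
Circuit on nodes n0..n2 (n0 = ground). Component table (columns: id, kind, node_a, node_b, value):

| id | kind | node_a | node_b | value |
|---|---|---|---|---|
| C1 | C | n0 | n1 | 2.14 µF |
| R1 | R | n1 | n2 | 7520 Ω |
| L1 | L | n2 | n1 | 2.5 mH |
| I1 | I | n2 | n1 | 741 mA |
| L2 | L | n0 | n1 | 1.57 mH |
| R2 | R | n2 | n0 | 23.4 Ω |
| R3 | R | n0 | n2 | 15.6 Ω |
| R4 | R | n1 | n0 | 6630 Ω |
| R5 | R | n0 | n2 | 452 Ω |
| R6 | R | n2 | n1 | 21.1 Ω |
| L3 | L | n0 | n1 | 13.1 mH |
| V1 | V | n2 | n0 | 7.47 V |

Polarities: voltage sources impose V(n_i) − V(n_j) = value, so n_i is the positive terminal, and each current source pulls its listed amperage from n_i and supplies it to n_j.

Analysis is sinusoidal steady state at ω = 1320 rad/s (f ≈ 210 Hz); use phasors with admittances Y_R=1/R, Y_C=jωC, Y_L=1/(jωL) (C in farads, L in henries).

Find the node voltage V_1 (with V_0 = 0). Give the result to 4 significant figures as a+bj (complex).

2.758+1.147j V

Apply KCL at each of the 2 non-ground nodes and solve the resulting linear system.
Node n1: branches {C1, R1, L1, I1, L2, R4, R6, L3} → V_1 = 2.758+1.147j
Node n2: branches {R1, L1, I1, R2, R3, R5, R6, V1} → V_2 = 7.470+0.000j
Source currents: i(V1)=-1.432+1.482j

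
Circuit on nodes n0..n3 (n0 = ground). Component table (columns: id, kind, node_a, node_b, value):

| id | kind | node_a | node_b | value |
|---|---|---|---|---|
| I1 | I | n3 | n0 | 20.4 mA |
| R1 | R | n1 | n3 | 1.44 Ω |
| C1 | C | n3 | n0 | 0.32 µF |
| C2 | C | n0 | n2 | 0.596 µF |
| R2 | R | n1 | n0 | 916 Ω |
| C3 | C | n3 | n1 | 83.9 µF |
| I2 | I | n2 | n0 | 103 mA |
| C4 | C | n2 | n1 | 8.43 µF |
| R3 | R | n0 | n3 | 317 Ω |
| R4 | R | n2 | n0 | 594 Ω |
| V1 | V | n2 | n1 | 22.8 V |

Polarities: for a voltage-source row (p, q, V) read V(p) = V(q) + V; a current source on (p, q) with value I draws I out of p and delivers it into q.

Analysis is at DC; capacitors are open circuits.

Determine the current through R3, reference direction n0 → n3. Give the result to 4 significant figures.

Element admittances at DC:
  I1: injects 0.0204 A into n0 (from n3)
  Y(R1) = 0.6944 S between n1,n3
  Y(C1) = 0.000 S between n3,n0
  Y(C2) = 0.000 S between n0,n2
  Y(R2) = 0.001092 S between n1,n0
  Y(C3) = 0.000 S between n3,n1
  I2: injects 0.103 A into n0 (from n2)
  Y(C4) = 0.000 S between n2,n1
  Y(R3) = 0.003155 S between n0,n3
  Y(R4) = 0.001684 S between n2,n0
  V1: constraint V(n2)−V(n1) = 22.8
Assemble and solve the 4×4 MNA system:
  V(n1)=-27.33  V(n2)=-4.533  V(n3)=-27.24
  i(V1)=-0.09537

0.08593 A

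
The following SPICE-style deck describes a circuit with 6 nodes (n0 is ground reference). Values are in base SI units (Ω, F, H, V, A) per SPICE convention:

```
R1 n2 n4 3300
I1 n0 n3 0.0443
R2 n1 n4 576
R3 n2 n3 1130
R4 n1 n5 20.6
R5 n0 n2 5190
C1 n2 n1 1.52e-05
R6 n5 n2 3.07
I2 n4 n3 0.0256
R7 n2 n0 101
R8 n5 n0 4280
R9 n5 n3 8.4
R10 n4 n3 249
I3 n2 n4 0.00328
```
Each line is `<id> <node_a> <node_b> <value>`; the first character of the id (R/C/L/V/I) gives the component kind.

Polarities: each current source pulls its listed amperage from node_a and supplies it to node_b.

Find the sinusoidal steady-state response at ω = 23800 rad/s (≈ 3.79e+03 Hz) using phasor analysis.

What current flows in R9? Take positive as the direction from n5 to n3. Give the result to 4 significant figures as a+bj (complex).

Element admittances at ω=23800 rad/s:
  Y(R1) = 0.0003030+0.000j S between n2,n4
  I1: injects 0.0443 A into n3 (from n0)
  Y(R2) = 0.001736+0.000j S between n1,n4
  Y(R3) = 0.0008850+0.000j S between n2,n3
  Y(R4) = 0.04854+0.000j S between n1,n5
  Y(R5) = 0.0001927+0.000j S between n0,n2
  Y(C1) = 0.000+0.3618j S between n2,n1
  Y(R6) = 0.3257+0.000j S between n5,n2
  I2: injects 0.0256 A into n3 (from n4)
  Y(R7) = 0.009901+0.000j S between n2,n0
  Y(R8) = 0.0002336+0.000j S between n5,n0
  Y(R9) = 0.1190+0.000j S between n5,n3
  Y(R10) = 0.004016+0.000j S between n4,n3
  I3: injects 0.00328 A into n4 (from n2)
Assemble and solve the 5×5 MNA system:
  V(n1)=4.287-0.003051j  V(n2)=4.286+9.129e-06j  V(n3)=4.879-0.0004160j  V(n4)=0.9935-0.001150j  V(n5)=4.427-0.0003944j

-0.05377+2.572e-06j A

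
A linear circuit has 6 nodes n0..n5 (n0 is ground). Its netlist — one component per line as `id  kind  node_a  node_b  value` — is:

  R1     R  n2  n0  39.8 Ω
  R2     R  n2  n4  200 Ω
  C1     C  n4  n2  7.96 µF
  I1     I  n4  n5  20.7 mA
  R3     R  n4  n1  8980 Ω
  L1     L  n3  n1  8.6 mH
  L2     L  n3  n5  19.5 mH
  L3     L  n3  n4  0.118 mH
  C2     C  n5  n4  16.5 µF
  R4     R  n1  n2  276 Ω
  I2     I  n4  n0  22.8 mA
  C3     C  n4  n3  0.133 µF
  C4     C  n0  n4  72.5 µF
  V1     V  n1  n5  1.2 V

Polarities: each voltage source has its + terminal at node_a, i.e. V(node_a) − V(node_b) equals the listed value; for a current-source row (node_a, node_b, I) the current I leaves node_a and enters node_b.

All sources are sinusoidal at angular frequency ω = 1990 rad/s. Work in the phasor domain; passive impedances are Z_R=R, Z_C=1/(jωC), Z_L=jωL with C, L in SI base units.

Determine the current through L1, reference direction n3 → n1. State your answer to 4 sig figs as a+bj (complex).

Apply KCL at each of the 5 non-ground nodes and solve the resulting linear system.
Node n1: branches {R3, L1, R4, V1} → V_1 = -0.1637+0.5754j
Node n2: branches {R1, R2, C1, R4} → V_2 = -0.04496+0.09718j
Node n3: branches {L1, L2, L3, C3} → V_3 = -0.02689+0.1584j
Node n4: branches {R2, C1, I1, R3, L3, C2, I2, C3, C4} → V_4 = -0.01692+0.1502j
Node n5: branches {I1, L2, C2, V1} → V_5 = -1.364+0.5754j
Source currents: i(V1)=-0.02392-0.009772j

-0.02436-0.007992j A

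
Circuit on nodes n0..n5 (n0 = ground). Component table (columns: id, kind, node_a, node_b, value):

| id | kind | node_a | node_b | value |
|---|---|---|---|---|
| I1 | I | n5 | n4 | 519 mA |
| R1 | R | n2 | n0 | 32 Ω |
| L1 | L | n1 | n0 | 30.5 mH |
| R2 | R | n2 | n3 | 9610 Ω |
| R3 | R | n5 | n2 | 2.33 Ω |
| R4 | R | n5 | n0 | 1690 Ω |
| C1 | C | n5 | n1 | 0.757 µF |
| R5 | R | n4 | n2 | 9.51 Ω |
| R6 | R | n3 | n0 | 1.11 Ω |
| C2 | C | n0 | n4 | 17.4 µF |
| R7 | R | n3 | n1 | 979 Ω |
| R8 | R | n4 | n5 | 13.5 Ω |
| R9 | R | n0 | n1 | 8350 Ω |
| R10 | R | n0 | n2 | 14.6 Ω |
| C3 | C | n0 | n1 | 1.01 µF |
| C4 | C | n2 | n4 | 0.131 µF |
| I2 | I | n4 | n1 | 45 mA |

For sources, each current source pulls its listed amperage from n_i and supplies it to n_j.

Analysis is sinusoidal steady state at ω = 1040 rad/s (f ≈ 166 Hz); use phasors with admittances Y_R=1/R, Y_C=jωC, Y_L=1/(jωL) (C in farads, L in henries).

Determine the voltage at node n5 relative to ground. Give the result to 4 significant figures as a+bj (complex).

-1.241-0.3320j V

MNA unknowns: 5 node voltages V₁..V_5
I1: z[5]−=0.519, z[4]+=0.519
R1: Y=0.03125+0.000j on G[2,0]
L1: Y=0.000-0.03153j on G[1,0]
R2: Y=0.0001041+0.000j on G[2,3]
R3: Y=0.4292+0.000j on G[5,2]
R4: Y=0.0005917+0.000j on G[5,0]
C1: Y=0.000+0.0007873j on G[5,1]
R5: Y=0.1052+0.000j on G[4,2]
R6: Y=0.9009+0.000j on G[3,0]
C2: Y=0.000+0.01810j on G[0,4]
R7: Y=0.001021+0.000j on G[3,1]
R8: Y=0.07407+0.000j on G[4,5]
R9: Y=0.0001198+0.000j on G[0,1]
R10: Y=0.06849+0.000j on G[0,2]
C3: Y=0.000+0.001050j on G[0,1]
C4: Y=0.000+0.0001362j on G[2,4]
I2: z[4]−=0.045, z[1]+=0.045
solve → V1=0.09132+1.521j, V2=-0.5479-0.3065j, V3=4.020e-05+0.001687j, V4=1.760-0.4965j, V5=-1.241-0.3320j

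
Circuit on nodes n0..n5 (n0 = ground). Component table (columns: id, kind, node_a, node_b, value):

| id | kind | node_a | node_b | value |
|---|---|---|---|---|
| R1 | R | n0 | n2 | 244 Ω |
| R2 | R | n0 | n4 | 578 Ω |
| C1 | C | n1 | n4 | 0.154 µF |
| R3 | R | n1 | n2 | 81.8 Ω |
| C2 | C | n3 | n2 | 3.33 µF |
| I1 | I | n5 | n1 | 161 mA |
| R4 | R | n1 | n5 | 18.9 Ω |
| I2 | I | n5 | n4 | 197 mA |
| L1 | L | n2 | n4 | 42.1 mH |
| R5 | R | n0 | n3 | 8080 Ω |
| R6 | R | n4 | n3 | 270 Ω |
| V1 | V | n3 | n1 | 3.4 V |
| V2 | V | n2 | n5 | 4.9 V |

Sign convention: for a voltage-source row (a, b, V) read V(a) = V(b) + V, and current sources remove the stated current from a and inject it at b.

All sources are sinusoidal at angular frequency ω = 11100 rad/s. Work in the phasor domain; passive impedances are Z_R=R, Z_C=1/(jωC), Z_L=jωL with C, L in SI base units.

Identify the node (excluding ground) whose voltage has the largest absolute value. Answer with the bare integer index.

Apply KCL at each of the 5 non-ground nodes and solve the resulting linear system.
Node n1: branches {C1, R3, I1, R4, V1} → V_1 = -12.25-1.645j
Node n2: branches {R1, R3, C2, L1, V2} → V_2 = -12.47-0.9331j
Node n3: branches {C2, R5, R6, V1} → V_3 = -8.855-1.645j
Node n4: branches {R2, C1, I2, L1, R6} → V_4 = 30.18+2.328j
Node n5: branches {I1, R4, I2, V2} → V_5 = -17.37-0.9331j
Source currents: i(V1)=0.1194-0.1189j, i(V2)=0.08710+0.03765j

4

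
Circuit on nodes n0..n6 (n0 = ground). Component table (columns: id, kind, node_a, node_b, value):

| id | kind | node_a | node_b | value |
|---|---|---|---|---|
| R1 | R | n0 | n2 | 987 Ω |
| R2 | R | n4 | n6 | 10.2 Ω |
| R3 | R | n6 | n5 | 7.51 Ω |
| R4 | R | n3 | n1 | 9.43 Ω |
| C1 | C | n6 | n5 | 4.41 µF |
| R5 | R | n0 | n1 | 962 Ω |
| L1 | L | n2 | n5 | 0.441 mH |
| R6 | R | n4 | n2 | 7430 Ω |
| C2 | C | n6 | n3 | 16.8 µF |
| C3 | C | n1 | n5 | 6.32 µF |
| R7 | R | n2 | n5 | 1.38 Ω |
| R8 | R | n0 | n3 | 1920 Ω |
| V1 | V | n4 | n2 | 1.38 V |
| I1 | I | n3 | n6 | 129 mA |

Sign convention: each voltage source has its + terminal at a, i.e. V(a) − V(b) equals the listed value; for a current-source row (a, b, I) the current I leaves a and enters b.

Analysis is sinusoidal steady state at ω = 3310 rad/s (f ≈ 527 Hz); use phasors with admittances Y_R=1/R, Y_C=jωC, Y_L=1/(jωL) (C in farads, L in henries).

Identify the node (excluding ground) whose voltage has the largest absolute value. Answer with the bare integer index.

Apply KCL at each of the 6 non-ground nodes and solve the resulting linear system.
Node n1: branches {R4, R5, C3} → V_1 = 0.3512+0.5767j
Node n2: branches {R1, L1, R6, R7, V1} → V_2 = -0.3914-0.9622j
Node n3: branches {R4, C2, R8, I1} → V_3 = 0.06062+0.7207j
Node n4: branches {R2, R6, V1} → V_4 = 0.9886-0.9622j
Node n5: branches {R3, C1, L1, C3, R7} → V_5 = -0.3505-0.9135j
Node n6: branches {R2, R3, C1, C2, I1} → V_6 = 0.3421-1.046j
Source currents: i(V1)=-0.06356-0.008179j

4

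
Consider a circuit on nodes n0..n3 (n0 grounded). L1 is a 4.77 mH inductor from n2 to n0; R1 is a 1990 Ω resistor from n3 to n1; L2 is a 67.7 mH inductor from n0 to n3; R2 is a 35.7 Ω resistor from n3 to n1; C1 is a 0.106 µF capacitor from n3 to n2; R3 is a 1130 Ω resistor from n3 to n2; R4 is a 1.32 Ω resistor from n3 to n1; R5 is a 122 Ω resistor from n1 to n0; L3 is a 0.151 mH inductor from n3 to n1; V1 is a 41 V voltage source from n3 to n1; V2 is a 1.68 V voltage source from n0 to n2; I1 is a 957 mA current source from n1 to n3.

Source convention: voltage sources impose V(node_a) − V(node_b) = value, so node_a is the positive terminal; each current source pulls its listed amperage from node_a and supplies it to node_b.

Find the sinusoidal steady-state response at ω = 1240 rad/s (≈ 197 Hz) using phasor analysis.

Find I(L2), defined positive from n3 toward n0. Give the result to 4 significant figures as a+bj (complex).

0.2121-0.1637j A

Apply KCL at each of the 3 non-ground nodes and solve the resulting linear system.
Node n1: branches {R1, R2, R4, R5, L3, V1, I1} → V_1 = -27.26+17.81j
Node n2: branches {L1, C1, R3, V2} → V_2 = -1.680+0.000j
Node n3: branches {R1, L2, R2, C1, R3, R4, L3, V1, I1} → V_3 = 13.74+17.81j
Source currents: i(V1)=-31.50+219.1j, i(V2)=-0.01131+0.2662j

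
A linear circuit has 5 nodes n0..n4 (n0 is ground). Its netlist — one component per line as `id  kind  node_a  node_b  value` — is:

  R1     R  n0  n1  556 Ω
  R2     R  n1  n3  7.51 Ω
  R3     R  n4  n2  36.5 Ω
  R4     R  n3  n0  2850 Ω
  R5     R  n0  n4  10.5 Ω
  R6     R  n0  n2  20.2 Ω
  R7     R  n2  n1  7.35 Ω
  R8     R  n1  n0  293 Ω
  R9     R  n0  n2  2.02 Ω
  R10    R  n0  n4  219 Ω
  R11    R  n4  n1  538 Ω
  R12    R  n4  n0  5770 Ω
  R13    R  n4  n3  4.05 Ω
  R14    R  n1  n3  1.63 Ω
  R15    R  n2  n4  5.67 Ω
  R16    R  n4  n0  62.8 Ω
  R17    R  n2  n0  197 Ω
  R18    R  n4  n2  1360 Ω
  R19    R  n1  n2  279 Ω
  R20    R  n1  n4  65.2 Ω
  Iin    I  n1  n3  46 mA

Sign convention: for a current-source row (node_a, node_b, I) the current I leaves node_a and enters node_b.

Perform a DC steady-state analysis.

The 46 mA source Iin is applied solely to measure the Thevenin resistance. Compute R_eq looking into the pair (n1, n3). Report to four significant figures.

Element admittances at DC:
  Y(R1) = 0.001799 S between n0,n1
  Y(R2) = 0.1332 S between n1,n3
  Y(R3) = 0.02740 S between n4,n2
  Y(R4) = 0.0003509 S between n3,n0
  Y(R5) = 0.09524 S between n0,n4
  Y(R6) = 0.04950 S between n0,n2
  Y(R7) = 0.1361 S between n2,n1
  Y(R8) = 0.003413 S between n1,n0
  Y(R9) = 0.4950 S between n0,n2
  Y(R10) = 0.004566 S between n0,n4
  Y(R11) = 0.001859 S between n4,n1
  Y(R12) = 0.0001733 S between n4,n0
  Y(R13) = 0.2469 S between n4,n3
  Y(R14) = 0.6135 S between n1,n3
  Y(R15) = 0.1764 S between n2,n4
  Y(R16) = 0.01592 S between n4,n0
  Y(R17) = 0.005076 S between n2,n0
  Y(R18) = 0.0007353 S between n4,n2
  Y(R19) = 0.003584 S between n1,n2
  Y(R20) = 0.01534 S between n1,n4
  Iin: injects 0.046 A into n3 (from n1)
Assemble and solve the 4×4 MNA system:
  V(n1)=-0.02764  V(n2)=-0.001944  V(n3)=0.02810  V(n4)=0.01038

R_eq = 1.212 Ω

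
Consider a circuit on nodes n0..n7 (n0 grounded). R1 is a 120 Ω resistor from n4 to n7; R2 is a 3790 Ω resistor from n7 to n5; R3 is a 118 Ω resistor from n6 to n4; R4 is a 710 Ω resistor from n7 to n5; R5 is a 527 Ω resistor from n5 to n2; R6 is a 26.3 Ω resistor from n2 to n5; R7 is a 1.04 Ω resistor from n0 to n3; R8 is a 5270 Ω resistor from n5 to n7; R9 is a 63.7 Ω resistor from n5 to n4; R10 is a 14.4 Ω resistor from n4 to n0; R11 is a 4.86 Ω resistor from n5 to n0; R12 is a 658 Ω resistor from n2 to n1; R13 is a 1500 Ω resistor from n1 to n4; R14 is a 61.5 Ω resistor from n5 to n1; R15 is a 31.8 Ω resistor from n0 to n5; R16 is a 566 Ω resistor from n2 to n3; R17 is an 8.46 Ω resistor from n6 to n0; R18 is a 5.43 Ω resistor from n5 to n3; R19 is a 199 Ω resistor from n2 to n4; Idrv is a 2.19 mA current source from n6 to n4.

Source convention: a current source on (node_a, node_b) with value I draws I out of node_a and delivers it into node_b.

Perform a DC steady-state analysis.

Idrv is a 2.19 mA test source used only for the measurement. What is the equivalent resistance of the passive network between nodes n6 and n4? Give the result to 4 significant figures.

Element admittances at DC:
  Y(R1) = 0.008333 S between n4,n7
  Y(R2) = 0.0002639 S between n7,n5
  Y(R3) = 0.008475 S between n6,n4
  Y(R4) = 0.001408 S between n7,n5
  Y(R5) = 0.001898 S between n5,n2
  Y(R6) = 0.03802 S between n2,n5
  Y(R7) = 0.9615 S between n0,n3
  Y(R8) = 0.0001898 S between n5,n7
  Y(R9) = 0.01570 S between n5,n4
  Y(R10) = 0.06944 S between n4,n0
  Y(R11) = 0.2058 S between n5,n0
  Y(R12) = 0.001520 S between n2,n1
  Y(R13) = 0.0006667 S between n1,n4
  Y(R14) = 0.01626 S between n5,n1
  Y(R15) = 0.03145 S between n0,n5
  Y(R16) = 0.001767 S between n2,n3
  Y(R17) = 0.1182 S between n6,n0
  Y(R18) = 0.1842 S between n5,n3
  Y(R19) = 0.005025 S between n2,n4
  Idrv: injects 0.00219 A into n4 (from n6)
Assemble and solve the 7×7 MNA system:
  V(n1)=0.001987  V(n2)=0.003149  V(n3)=0.0001829  V(n4)=0.02074  V(n5)=0.001109  V(n6)=-0.01590  V(n7)=0.01716

R_eq = 16.73 Ω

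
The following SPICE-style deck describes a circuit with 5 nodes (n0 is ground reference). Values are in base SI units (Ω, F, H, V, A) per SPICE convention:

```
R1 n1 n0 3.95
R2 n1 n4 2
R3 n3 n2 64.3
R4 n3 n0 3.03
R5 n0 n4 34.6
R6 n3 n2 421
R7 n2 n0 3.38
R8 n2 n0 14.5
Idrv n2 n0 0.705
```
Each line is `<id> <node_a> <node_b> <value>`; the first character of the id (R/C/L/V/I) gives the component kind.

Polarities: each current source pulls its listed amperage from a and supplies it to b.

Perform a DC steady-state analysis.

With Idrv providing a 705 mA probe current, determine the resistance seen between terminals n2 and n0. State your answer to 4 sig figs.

Element admittances at DC:
  Y(R1) = 0.2532 S between n1,n0
  Y(R2) = 0.5000 S between n1,n4
  Y(R3) = 0.01555 S between n3,n2
  Y(R4) = 0.3300 S between n3,n0
  Y(R5) = 0.02890 S between n0,n4
  Y(R6) = 0.002375 S between n3,n2
  Y(R7) = 0.2959 S between n2,n0
  Y(R8) = 0.06897 S between n2,n0
  Idrv: injects 0.705 A into n0 (from n2)
Assemble and solve the 4×4 MNA system:
  V(n1)=0.000  V(n2)=-1.846  V(n3)=-0.09513  V(n4)=0.000

R_eq = 2.619 Ω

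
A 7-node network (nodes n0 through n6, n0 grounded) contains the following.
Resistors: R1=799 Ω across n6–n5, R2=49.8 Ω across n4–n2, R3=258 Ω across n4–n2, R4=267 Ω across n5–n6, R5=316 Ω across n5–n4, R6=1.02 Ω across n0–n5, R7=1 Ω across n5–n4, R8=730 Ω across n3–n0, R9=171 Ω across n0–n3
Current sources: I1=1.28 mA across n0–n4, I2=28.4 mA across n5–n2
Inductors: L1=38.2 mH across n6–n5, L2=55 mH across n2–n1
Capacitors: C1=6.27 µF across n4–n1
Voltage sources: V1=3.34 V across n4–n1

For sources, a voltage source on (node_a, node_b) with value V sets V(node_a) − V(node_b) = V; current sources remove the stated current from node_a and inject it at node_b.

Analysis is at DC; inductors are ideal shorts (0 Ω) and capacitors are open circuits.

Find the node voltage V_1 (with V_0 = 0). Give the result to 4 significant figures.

MNA unknowns: 6 node voltages V₁..V_6 plus 3 source currents (L1, L2, V1)
R1: Y=0.001252 on G[6,5]
R2: Y=0.02008 on G[4,2]
I1: z[0]−=0.00128, z[4]+=0.00128
R3: Y=0.003876 on G[4,2]
R4: Y=0.003745 on G[5,6]
L1: row V6−V5=0, i_L1 at 6,5
C1: Y=0.000 on G[4,1]
R5: Y=0.003165 on G[5,4]
R6: Y=0.9804 on G[0,5]
R7: Y=1.000 on G[5,4]
R8: Y=0.001370 on G[3,0]
R9: Y=0.005848 on G[0,3]
L2: row V2−V1=0, i_L2 at 2,1
I2: z[5]−=0.0284, z[2]+=0.0284
V1: row V4−V1=3.34, i_V1 at 4,1
solve → V1=-3.309, V2=-3.309, V3=0.000, V4=0.03089, V5=0.001306, V6=0.001306
aux → i_L1=0.000, i_L2=0.1084, i_V1=-0.1084

-3.309 V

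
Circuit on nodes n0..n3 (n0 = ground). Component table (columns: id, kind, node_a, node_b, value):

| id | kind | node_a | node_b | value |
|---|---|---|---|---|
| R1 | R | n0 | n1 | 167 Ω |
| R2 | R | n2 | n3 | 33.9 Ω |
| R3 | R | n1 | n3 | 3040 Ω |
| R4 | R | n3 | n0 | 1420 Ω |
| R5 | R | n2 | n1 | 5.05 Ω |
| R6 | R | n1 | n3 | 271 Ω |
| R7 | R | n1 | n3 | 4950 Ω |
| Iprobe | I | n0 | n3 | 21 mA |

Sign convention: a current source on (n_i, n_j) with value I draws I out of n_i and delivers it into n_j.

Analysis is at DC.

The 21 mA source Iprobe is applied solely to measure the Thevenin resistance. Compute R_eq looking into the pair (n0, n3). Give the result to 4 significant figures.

R_eq = 175.7 Ω

Apply KCL at each of the 3 non-ground nodes and solve the resulting linear system.
Node n1: branches {R1, R3, R5, R6, R7} → V_1 = 3.073
Node n2: branches {R2, R5} → V_2 = 3.153
Node n3: branches {R2, R3, R4, R6, R7, Iprobe} → V_3 = 3.689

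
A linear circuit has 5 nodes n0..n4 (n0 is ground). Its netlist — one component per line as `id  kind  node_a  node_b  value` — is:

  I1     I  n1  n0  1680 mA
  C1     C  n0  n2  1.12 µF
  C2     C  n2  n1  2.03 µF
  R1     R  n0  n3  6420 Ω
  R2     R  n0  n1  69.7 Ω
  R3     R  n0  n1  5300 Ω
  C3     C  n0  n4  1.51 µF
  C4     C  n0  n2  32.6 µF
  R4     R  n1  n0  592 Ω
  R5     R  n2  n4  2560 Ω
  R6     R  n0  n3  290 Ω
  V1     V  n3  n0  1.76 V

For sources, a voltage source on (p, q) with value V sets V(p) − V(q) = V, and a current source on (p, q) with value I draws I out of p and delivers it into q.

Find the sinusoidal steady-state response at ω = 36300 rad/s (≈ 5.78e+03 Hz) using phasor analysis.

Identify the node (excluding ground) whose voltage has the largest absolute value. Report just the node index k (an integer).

1

Apply KCL at each of the 4 non-ground nodes and solve the resulting linear system.
Node n1: branches {I1, C2, R2, R3, R4} → V_1 = -5.351+22.92j
Node n2: branches {C1, C2, C4, R5} → V_2 = -0.3043+1.301j
Node n3: branches {R1, R6, V1} → V_3 = 1.760+0.000j
Node n4: branches {C3, R5} → V_4 = 0.009259+0.002234j
Source currents: i(V1)=-0.006343+0.000j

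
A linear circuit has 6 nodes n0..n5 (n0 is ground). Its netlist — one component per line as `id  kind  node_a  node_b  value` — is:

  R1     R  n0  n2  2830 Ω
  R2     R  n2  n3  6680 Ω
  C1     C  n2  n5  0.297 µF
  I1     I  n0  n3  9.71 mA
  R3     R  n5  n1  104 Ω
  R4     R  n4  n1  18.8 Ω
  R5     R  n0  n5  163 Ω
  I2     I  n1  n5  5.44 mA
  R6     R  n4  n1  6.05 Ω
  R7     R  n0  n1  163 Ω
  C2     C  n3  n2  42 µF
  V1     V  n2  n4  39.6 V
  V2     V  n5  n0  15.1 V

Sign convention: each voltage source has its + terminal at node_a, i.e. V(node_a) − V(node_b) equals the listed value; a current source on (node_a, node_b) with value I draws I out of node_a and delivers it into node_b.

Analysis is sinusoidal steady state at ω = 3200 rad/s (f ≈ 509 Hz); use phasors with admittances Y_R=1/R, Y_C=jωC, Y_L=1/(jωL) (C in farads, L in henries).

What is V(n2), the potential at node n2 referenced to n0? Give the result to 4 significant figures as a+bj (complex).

47.85-2.069j V

Apply KCL at each of the 5 non-ground nodes and solve the resulting linear system.
Node n1: branches {R3, R4, I2, R6, R7} → V_1 = 8.291-1.930j
Node n2: branches {R1, R2, C1, C2, V1} → V_2 = 47.85-2.069j
Node n3: branches {R2, I1, C2} → V_3 = 47.85-2.141j
Node n4: branches {R4, R6, V1} → V_4 = 8.249-2.069j
Node n5: branches {C1, R3, R5, I2, V2} → V_5 = 15.10+0.000j
Source currents: i(V1)=-0.009164-0.03039j, i(V2)=-0.1507+0.01257j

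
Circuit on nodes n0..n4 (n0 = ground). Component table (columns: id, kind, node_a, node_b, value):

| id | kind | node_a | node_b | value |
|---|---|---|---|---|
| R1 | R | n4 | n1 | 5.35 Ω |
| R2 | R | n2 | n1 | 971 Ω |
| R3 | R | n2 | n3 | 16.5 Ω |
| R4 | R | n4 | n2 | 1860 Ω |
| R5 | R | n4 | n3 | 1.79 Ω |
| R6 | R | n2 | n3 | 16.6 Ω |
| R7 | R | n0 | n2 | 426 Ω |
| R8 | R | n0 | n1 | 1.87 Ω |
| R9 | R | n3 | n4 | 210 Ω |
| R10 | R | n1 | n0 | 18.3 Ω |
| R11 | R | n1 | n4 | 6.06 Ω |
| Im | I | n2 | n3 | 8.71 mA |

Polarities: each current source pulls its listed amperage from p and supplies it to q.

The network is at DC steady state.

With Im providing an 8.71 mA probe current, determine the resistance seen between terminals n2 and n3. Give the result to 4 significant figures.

Element admittances at DC:
  Y(R1) = 0.1869 S between n4,n1
  Y(R2) = 0.001030 S between n2,n1
  Y(R3) = 0.06061 S between n2,n3
  Y(R4) = 0.0005376 S between n4,n2
  Y(R5) = 0.5587 S between n4,n3
  Y(R6) = 0.06024 S between n2,n3
  Y(R7) = 0.002347 S between n0,n2
  Y(R8) = 0.5348 S between n0,n1
  Y(R9) = 0.004762 S between n3,n4
  Y(R10) = 0.05464 S between n1,n0
  Y(R11) = 0.1650 S between n1,n4
  Im: injects 0.00871 A into n3 (from n2)
Assemble and solve the 4×4 MNA system:
  V(n1)=0.0002726  V(n2)=-0.06844  V(n3)=0.001407  V(n4)=0.0009302

R_eq = 8.020 Ω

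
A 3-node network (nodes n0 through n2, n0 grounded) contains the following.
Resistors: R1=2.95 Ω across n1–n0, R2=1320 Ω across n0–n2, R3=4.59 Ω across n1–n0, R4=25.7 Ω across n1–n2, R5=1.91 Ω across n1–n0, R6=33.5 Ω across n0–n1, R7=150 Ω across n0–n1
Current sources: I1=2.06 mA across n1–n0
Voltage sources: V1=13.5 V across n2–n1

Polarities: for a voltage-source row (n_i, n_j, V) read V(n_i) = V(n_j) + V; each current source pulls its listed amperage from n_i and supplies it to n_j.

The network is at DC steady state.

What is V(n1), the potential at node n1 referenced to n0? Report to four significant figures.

-0.01099 V

MNA unknowns: 2 node voltages V₁..V_2 plus 1 source current (V1)
R1: Y=0.3390 on G[1,0]
R2: Y=0.0007576 on G[0,2]
R3: Y=0.2179 on G[1,0]
R4: Y=0.03891 on G[1,2]
R5: Y=0.5236 on G[1,0]
R6: Y=0.02985 on G[0,1]
R7: Y=0.006667 on G[0,1]
I1: z[1]−=0.00206, z[0]+=0.00206
V1: row V2−V1=13.5, i_V1 at 2,1
solve → V1=-0.01099, V2=13.49
aux → i_V1=-0.5355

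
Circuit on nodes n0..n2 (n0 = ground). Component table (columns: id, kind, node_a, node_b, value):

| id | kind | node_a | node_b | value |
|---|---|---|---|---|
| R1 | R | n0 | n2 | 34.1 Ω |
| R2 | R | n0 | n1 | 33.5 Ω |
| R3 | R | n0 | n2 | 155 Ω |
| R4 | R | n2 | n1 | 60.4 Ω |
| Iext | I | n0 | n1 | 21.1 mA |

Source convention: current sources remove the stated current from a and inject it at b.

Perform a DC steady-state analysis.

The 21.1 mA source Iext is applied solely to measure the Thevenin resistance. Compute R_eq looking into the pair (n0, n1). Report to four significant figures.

Element admittances at DC:
  Y(R1) = 0.02933 S between n0,n2
  Y(R2) = 0.02985 S between n0,n1
  Y(R3) = 0.006452 S between n0,n2
  Y(R4) = 0.01656 S between n2,n1
  Iext: injects 0.0211 A into n1 (from n0)
Assemble and solve the 2×2 MNA system:
  V(n1)=0.5125  V(n2)=0.1621

R_eq = 24.29 Ω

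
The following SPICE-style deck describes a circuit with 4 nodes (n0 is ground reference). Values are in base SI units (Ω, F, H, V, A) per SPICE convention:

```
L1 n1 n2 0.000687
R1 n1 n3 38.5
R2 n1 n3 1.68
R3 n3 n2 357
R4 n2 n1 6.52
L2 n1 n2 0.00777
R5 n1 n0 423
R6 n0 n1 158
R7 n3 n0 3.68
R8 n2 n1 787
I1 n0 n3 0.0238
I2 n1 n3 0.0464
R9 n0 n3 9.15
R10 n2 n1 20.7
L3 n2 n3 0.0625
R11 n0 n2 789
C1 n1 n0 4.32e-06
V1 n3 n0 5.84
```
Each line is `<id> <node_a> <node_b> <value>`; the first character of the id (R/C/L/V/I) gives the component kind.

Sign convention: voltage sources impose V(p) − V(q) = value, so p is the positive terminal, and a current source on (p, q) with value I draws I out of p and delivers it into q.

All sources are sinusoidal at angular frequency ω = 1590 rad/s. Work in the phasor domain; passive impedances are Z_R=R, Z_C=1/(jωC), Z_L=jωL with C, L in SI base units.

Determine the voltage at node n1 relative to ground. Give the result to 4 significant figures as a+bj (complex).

5.675-0.06406j V

Apply KCL at each of the 3 non-ground nodes and solve the resulting linear system.
Node n1: branches {L1, R1, R2, R4, L2, R5, R6, R8, I2, R10, C1} → V_1 = 5.675-0.06406j
Node n2: branches {L1, R3, R4, L2, R8, R10, L3, R11} → V_2 = 5.676-0.07014j
Node n3: branches {R1, R2, R3, R7, I1, I2, R9, L3, V1} → V_3 = 5.840+0.000j
Source currents: i(V1)=-2.258-0.03834j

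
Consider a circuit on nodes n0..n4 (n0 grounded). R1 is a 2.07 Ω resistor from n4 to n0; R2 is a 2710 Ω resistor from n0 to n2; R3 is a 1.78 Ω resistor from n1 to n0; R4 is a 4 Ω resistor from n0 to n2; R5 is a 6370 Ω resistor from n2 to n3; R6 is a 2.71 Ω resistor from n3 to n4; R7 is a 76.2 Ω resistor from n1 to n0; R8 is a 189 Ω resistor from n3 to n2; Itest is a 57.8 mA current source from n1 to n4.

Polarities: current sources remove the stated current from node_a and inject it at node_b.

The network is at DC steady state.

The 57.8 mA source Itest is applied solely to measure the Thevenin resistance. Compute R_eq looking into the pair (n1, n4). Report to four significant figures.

Apply KCL at each of the 4 non-ground nodes and solve the resulting linear system.
Node n1: branches {R3, R7, Itest} → V_1 = -0.1005
Node n2: branches {R2, R4, R5, R8} → V_2 = 0.002485
Node n3: branches {R5, R6, R8} → V_3 = 0.1167
Node n4: branches {R1, R6, Itest} → V_4 = 0.1184

R_eq = 3.787 Ω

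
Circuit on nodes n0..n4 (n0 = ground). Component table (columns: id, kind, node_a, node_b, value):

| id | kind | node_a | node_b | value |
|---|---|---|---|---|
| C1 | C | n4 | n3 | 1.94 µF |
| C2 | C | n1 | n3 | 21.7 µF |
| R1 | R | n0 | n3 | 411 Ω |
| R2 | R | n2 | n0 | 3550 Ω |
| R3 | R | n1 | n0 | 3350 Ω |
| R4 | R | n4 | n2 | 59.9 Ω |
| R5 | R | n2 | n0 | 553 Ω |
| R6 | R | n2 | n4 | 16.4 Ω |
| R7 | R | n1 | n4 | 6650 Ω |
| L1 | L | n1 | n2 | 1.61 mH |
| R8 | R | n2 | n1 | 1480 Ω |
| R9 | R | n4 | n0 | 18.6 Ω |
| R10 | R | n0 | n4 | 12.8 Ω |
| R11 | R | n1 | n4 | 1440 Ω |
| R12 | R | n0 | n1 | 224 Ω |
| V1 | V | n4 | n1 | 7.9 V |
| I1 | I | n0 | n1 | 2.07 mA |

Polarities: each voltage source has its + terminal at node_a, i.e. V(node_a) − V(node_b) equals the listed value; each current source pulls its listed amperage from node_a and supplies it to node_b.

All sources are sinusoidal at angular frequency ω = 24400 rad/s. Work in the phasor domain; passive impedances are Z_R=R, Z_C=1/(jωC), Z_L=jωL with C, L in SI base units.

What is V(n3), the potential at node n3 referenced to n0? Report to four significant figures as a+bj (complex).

Apply KCL at each of the 4 non-ground nodes and solve the resulting linear system.
Node n1: branches {C2, R3, R7, L1, R8, R11, R12, V1, I1} → V_1 = -7.482-0.03283j
Node n2: branches {R2, R4, R5, R6, L1, R8} → V_2 = -0.3718+2.218j
Node n3: branches {C1, C2, R1} → V_3 = -6.834-0.06165j
Node n4: branches {C1, R4, R6, R7, R9, R10, R11, V1} → V_4 = 0.4179-0.03283j
Source currents: i(V1)=-0.1217-0.1641j

-6.834-0.06165j V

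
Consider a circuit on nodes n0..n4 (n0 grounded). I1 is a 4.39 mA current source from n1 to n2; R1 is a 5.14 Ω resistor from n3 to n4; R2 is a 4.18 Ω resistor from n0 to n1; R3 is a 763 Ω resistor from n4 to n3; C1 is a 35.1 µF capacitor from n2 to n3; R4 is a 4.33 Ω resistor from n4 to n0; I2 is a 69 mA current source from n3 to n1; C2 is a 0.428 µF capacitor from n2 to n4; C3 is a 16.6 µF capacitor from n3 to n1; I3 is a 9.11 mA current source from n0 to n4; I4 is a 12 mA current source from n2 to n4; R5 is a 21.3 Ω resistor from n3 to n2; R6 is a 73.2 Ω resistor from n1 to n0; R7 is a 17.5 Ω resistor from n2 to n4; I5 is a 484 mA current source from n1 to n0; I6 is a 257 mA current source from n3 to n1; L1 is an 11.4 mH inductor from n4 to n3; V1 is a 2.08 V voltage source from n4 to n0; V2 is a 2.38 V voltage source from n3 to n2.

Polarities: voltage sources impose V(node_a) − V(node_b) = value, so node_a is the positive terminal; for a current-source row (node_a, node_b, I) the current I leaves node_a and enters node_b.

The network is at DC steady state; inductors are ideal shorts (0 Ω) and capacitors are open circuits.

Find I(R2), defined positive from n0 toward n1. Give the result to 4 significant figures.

0.1536 A

Apply KCL at each of the 4 non-ground nodes and solve the resulting linear system.
Node n1: branches {I1, R2, I2, C3, R6, I5, I6} → V_1 = -0.6421
Node n2: branches {I1, C1, C2, I4, R5, R7, V2} → V_2 = -0.3000
Node n3: branches {R1, R3, C1, I2, C3, R5, I6, L1, V2} → V_3 = 2.080
Node n4: branches {R1, R3, R4, C2, I3, I4, R7, L1, V1} → V_4 = 2.080
Source currents: i(L1)=0.1976, i(V1)=-0.7929, i(V2)=-0.2401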